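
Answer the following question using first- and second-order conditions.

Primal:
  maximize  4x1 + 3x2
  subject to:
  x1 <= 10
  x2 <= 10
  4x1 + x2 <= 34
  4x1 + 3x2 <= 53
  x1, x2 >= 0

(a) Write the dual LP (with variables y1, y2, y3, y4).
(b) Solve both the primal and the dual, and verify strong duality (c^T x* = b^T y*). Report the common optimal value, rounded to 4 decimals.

The standard primal-dual pair for 'max c^T x s.t. A x <= b, x >= 0' is:
  Dual:  min b^T y  s.t.  A^T y >= c,  y >= 0.

So the dual LP is:
  minimize  10y1 + 10y2 + 34y3 + 53y4
  subject to:
    y1 + 4y3 + 4y4 >= 4
    y2 + y3 + 3y4 >= 3
    y1, y2, y3, y4 >= 0

Solving the primal: x* = (6.125, 9.5).
  primal value c^T x* = 53.
Solving the dual: y* = (0, 0, 0, 1).
  dual value b^T y* = 53.
Strong duality: c^T x* = b^T y*. Confirmed.

53


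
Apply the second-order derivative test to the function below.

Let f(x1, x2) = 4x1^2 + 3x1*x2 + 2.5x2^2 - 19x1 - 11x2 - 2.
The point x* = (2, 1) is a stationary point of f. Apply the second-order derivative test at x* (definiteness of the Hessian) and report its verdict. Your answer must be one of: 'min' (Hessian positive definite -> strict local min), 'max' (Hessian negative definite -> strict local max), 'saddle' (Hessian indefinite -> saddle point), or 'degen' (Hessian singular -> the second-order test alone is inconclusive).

Compute the Hessian H = grad^2 f:
  H = [[8, 3], [3, 5]]
Verify stationarity: grad f(x*) = H x* + g = (0, 0).
Eigenvalues of H: 3.1459, 9.8541.
Both eigenvalues > 0, so H is positive definite -> x* is a strict local min.

min


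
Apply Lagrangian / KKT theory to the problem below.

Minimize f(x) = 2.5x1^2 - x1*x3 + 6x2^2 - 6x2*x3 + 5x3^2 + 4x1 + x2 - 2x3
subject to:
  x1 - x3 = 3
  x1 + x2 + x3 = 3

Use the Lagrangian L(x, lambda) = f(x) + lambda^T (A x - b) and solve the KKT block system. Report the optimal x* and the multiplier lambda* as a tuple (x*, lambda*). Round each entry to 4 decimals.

Form the Lagrangian:
  L(x, lambda) = (1/2) x^T Q x + c^T x + lambda^T (A x - b)
Stationarity (grad_x L = 0): Q x + c + A^T lambda = 0.
Primal feasibility: A x = b.

This gives the KKT block system:
  [ Q   A^T ] [ x     ]   [-c ]
  [ A    0  ] [ lambda ] = [ b ]

Solving the linear system:
  x*      = (2.8588, 0.2824, -0.1412)
  lambda* = (-13.2, -5.2353)
  f(x*)   = 33.6529

x* = (2.8588, 0.2824, -0.1412), lambda* = (-13.2, -5.2353)


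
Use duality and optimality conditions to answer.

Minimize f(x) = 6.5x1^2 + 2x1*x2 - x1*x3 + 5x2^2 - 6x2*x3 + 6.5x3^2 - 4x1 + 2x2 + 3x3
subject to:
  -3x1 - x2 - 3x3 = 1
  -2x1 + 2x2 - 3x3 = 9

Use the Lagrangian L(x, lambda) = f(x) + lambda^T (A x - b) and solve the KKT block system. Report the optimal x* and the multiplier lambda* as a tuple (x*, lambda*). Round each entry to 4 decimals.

Form the Lagrangian:
  L(x, lambda) = (1/2) x^T Q x + c^T x + lambda^T (A x - b)
Stationarity (grad_x L = 0): Q x + c + A^T lambda = 0.
Primal feasibility: A x = b.

This gives the KKT block system:
  [ Q   A^T ] [ x     ]   [-c ]
  [ A    0  ] [ lambda ] = [ b ]

Solving the linear system:
  x*      = (-0.7632, 2.9211, -0.5438)
  lambda* = (6.3529, -13.2972)
  f(x*)   = 60.2925

x* = (-0.7632, 2.9211, -0.5438), lambda* = (6.3529, -13.2972)


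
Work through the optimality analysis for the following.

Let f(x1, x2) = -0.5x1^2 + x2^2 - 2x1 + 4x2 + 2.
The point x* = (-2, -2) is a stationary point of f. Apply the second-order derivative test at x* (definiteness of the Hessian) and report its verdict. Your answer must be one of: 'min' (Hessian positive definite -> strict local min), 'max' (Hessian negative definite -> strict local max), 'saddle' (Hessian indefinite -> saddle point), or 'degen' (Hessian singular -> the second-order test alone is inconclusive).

Compute the Hessian H = grad^2 f:
  H = [[-1, 0], [0, 2]]
Verify stationarity: grad f(x*) = H x* + g = (0, 0).
Eigenvalues of H: -1, 2.
Eigenvalues have mixed signs, so H is indefinite -> x* is a saddle point.

saddle


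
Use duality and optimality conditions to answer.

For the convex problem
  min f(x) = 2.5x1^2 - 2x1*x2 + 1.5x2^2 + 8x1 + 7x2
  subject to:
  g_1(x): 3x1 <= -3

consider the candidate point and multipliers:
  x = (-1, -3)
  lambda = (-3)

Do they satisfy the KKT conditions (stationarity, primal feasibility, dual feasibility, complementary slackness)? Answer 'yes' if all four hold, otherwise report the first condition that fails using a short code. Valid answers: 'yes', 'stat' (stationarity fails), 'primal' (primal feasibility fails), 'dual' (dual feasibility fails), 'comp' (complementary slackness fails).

Gradient of f: grad f(x) = Q x + c = (9, 0)
Constraint values g_i(x) = a_i^T x - b_i:
  g_1((-1, -3)) = 0
Stationarity residual: grad f(x) + sum_i lambda_i a_i = (0, 0)
  -> stationarity OK
Primal feasibility (all g_i <= 0): OK
Dual feasibility (all lambda_i >= 0): FAILS
Complementary slackness (lambda_i * g_i(x) = 0 for all i): OK

Verdict: the first failing condition is dual_feasibility -> dual.

dual


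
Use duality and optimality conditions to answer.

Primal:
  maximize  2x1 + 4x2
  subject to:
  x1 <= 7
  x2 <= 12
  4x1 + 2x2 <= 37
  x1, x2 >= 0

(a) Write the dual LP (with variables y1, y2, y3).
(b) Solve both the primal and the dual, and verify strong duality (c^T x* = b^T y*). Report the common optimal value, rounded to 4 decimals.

The standard primal-dual pair for 'max c^T x s.t. A x <= b, x >= 0' is:
  Dual:  min b^T y  s.t.  A^T y >= c,  y >= 0.

So the dual LP is:
  minimize  7y1 + 12y2 + 37y3
  subject to:
    y1 + 4y3 >= 2
    y2 + 2y3 >= 4
    y1, y2, y3 >= 0

Solving the primal: x* = (3.25, 12).
  primal value c^T x* = 54.5.
Solving the dual: y* = (0, 3, 0.5).
  dual value b^T y* = 54.5.
Strong duality: c^T x* = b^T y*. Confirmed.

54.5


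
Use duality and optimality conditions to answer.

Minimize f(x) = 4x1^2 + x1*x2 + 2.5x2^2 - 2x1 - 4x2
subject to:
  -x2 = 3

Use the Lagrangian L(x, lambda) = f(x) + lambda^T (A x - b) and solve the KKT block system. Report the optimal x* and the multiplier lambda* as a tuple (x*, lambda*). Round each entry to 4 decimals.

Form the Lagrangian:
  L(x, lambda) = (1/2) x^T Q x + c^T x + lambda^T (A x - b)
Stationarity (grad_x L = 0): Q x + c + A^T lambda = 0.
Primal feasibility: A x = b.

This gives the KKT block system:
  [ Q   A^T ] [ x     ]   [-c ]
  [ A    0  ] [ lambda ] = [ b ]

Solving the linear system:
  x*      = (0.625, -3)
  lambda* = (-18.375)
  f(x*)   = 32.9375

x* = (0.625, -3), lambda* = (-18.375)


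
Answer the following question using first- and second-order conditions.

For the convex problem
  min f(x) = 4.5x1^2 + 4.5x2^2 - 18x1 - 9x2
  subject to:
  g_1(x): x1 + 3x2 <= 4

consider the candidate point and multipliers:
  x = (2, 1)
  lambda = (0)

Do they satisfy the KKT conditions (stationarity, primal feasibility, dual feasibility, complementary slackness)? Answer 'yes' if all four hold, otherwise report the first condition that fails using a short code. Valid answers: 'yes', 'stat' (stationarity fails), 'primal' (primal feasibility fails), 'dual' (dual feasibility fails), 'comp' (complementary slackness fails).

Gradient of f: grad f(x) = Q x + c = (0, 0)
Constraint values g_i(x) = a_i^T x - b_i:
  g_1((2, 1)) = 1
Stationarity residual: grad f(x) + sum_i lambda_i a_i = (0, 0)
  -> stationarity OK
Primal feasibility (all g_i <= 0): FAILS
Dual feasibility (all lambda_i >= 0): OK
Complementary slackness (lambda_i * g_i(x) = 0 for all i): OK

Verdict: the first failing condition is primal_feasibility -> primal.

primal


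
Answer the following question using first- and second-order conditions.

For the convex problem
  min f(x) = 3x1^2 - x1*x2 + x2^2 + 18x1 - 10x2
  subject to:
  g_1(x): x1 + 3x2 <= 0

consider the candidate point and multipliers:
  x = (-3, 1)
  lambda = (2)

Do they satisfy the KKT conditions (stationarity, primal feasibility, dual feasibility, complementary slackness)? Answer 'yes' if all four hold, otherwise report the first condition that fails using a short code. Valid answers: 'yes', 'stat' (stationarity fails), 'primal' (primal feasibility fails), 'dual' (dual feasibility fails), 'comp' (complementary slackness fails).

Gradient of f: grad f(x) = Q x + c = (-1, -5)
Constraint values g_i(x) = a_i^T x - b_i:
  g_1((-3, 1)) = 0
Stationarity residual: grad f(x) + sum_i lambda_i a_i = (1, 1)
  -> stationarity FAILS
Primal feasibility (all g_i <= 0): OK
Dual feasibility (all lambda_i >= 0): OK
Complementary slackness (lambda_i * g_i(x) = 0 for all i): OK

Verdict: the first failing condition is stationarity -> stat.

stat


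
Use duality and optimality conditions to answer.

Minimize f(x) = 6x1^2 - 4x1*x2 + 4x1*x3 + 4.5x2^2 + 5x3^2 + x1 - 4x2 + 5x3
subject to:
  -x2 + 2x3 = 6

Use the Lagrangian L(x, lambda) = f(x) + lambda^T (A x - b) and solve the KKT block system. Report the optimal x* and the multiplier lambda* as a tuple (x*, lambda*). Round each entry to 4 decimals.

Form the Lagrangian:
  L(x, lambda) = (1/2) x^T Q x + c^T x + lambda^T (A x - b)
Stationarity (grad_x L = 0): Q x + c + A^T lambda = 0.
Primal feasibility: A x = b.

This gives the KKT block system:
  [ Q   A^T ] [ x     ]   [-c ]
  [ A    0  ] [ lambda ] = [ b ]

Solving the linear system:
  x*      = (-1.3172, -1.403, 2.2985)
  lambda* = (-11.3582)
  f(x*)   = 41.9683

x* = (-1.3172, -1.403, 2.2985), lambda* = (-11.3582)


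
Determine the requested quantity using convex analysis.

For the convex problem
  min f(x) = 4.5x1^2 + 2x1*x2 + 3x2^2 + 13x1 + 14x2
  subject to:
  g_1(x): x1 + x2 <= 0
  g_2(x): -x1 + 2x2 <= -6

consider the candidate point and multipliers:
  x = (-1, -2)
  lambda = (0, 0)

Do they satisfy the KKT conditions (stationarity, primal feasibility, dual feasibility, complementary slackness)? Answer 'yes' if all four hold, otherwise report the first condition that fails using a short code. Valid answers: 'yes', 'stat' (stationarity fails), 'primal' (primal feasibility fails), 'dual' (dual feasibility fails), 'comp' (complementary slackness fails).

Gradient of f: grad f(x) = Q x + c = (0, 0)
Constraint values g_i(x) = a_i^T x - b_i:
  g_1((-1, -2)) = -3
  g_2((-1, -2)) = 3
Stationarity residual: grad f(x) + sum_i lambda_i a_i = (0, 0)
  -> stationarity OK
Primal feasibility (all g_i <= 0): FAILS
Dual feasibility (all lambda_i >= 0): OK
Complementary slackness (lambda_i * g_i(x) = 0 for all i): OK

Verdict: the first failing condition is primal_feasibility -> primal.

primal


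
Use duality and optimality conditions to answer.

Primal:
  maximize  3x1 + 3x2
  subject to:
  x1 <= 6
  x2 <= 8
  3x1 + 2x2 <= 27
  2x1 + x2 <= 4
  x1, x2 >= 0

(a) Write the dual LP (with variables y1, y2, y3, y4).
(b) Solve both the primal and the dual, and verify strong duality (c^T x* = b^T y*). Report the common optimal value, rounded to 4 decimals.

The standard primal-dual pair for 'max c^T x s.t. A x <= b, x >= 0' is:
  Dual:  min b^T y  s.t.  A^T y >= c,  y >= 0.

So the dual LP is:
  minimize  6y1 + 8y2 + 27y3 + 4y4
  subject to:
    y1 + 3y3 + 2y4 >= 3
    y2 + 2y3 + y4 >= 3
    y1, y2, y3, y4 >= 0

Solving the primal: x* = (0, 4).
  primal value c^T x* = 12.
Solving the dual: y* = (0, 0, 0, 3).
  dual value b^T y* = 12.
Strong duality: c^T x* = b^T y*. Confirmed.

12


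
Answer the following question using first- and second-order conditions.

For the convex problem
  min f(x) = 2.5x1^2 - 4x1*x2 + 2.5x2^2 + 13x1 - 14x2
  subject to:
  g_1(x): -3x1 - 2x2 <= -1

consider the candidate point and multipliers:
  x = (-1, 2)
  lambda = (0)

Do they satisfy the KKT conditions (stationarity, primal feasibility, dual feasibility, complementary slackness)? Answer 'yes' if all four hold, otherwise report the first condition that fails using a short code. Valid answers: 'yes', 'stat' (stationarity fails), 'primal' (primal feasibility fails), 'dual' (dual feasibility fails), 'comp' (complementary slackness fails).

Gradient of f: grad f(x) = Q x + c = (0, 0)
Constraint values g_i(x) = a_i^T x - b_i:
  g_1((-1, 2)) = 0
Stationarity residual: grad f(x) + sum_i lambda_i a_i = (0, 0)
  -> stationarity OK
Primal feasibility (all g_i <= 0): OK
Dual feasibility (all lambda_i >= 0): OK
Complementary slackness (lambda_i * g_i(x) = 0 for all i): OK

Verdict: yes, KKT holds.

yes


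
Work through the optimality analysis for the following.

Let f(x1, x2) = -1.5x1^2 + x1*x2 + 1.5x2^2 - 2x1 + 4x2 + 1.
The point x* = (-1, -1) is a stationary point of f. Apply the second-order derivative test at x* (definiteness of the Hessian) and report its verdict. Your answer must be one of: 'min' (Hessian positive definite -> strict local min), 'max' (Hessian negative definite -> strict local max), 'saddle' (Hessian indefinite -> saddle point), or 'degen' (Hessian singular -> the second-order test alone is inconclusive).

Compute the Hessian H = grad^2 f:
  H = [[-3, 1], [1, 3]]
Verify stationarity: grad f(x*) = H x* + g = (0, 0).
Eigenvalues of H: -3.1623, 3.1623.
Eigenvalues have mixed signs, so H is indefinite -> x* is a saddle point.

saddle


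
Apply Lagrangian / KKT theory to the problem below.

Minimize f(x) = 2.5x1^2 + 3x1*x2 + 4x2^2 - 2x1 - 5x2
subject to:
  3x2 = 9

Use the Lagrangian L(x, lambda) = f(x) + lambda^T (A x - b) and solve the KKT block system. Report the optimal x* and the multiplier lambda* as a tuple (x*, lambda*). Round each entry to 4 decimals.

Form the Lagrangian:
  L(x, lambda) = (1/2) x^T Q x + c^T x + lambda^T (A x - b)
Stationarity (grad_x L = 0): Q x + c + A^T lambda = 0.
Primal feasibility: A x = b.

This gives the KKT block system:
  [ Q   A^T ] [ x     ]   [-c ]
  [ A    0  ] [ lambda ] = [ b ]

Solving the linear system:
  x*      = (-1.4, 3)
  lambda* = (-4.9333)
  f(x*)   = 16.1

x* = (-1.4, 3), lambda* = (-4.9333)


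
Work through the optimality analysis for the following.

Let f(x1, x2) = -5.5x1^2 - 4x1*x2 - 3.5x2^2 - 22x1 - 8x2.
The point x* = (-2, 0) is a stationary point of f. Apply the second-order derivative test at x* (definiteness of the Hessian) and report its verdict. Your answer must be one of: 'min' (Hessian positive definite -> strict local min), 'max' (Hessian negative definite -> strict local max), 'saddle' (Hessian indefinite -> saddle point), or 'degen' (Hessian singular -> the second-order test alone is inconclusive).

Compute the Hessian H = grad^2 f:
  H = [[-11, -4], [-4, -7]]
Verify stationarity: grad f(x*) = H x* + g = (0, 0).
Eigenvalues of H: -13.4721, -4.5279.
Both eigenvalues < 0, so H is negative definite -> x* is a strict local max.

max


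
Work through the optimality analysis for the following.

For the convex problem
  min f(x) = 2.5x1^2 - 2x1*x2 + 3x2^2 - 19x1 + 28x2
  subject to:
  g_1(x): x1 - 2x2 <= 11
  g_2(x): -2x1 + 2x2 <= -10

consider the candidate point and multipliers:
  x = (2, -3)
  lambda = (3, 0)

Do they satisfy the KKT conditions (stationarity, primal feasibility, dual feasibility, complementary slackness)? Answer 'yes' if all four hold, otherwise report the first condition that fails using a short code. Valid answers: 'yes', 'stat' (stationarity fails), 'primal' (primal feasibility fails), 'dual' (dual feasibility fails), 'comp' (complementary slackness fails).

Gradient of f: grad f(x) = Q x + c = (-3, 6)
Constraint values g_i(x) = a_i^T x - b_i:
  g_1((2, -3)) = -3
  g_2((2, -3)) = 0
Stationarity residual: grad f(x) + sum_i lambda_i a_i = (0, 0)
  -> stationarity OK
Primal feasibility (all g_i <= 0): OK
Dual feasibility (all lambda_i >= 0): OK
Complementary slackness (lambda_i * g_i(x) = 0 for all i): FAILS

Verdict: the first failing condition is complementary_slackness -> comp.

comp


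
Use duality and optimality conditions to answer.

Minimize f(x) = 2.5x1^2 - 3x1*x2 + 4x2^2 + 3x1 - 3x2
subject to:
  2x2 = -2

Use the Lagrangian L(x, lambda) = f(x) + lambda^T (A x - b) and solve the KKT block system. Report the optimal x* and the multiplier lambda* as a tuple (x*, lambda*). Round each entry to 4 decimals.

Form the Lagrangian:
  L(x, lambda) = (1/2) x^T Q x + c^T x + lambda^T (A x - b)
Stationarity (grad_x L = 0): Q x + c + A^T lambda = 0.
Primal feasibility: A x = b.

This gives the KKT block system:
  [ Q   A^T ] [ x     ]   [-c ]
  [ A    0  ] [ lambda ] = [ b ]

Solving the linear system:
  x*      = (-1.2, -1)
  lambda* = (3.7)
  f(x*)   = 3.4

x* = (-1.2, -1), lambda* = (3.7)


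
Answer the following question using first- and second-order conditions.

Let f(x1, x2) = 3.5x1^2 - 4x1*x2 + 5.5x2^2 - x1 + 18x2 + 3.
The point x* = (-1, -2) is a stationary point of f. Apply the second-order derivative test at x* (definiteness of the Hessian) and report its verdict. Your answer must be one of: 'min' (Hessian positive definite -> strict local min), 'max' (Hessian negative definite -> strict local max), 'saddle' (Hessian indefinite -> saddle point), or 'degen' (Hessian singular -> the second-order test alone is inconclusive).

Compute the Hessian H = grad^2 f:
  H = [[7, -4], [-4, 11]]
Verify stationarity: grad f(x*) = H x* + g = (0, 0).
Eigenvalues of H: 4.5279, 13.4721.
Both eigenvalues > 0, so H is positive definite -> x* is a strict local min.

min


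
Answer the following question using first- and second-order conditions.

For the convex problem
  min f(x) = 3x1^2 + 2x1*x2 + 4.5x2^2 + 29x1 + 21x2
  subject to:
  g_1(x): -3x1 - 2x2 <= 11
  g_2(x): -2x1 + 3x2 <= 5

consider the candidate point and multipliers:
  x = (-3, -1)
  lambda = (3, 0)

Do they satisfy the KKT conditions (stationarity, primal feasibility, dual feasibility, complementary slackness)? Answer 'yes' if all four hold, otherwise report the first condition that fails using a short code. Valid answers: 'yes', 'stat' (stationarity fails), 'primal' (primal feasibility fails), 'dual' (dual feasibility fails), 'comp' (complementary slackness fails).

Gradient of f: grad f(x) = Q x + c = (9, 6)
Constraint values g_i(x) = a_i^T x - b_i:
  g_1((-3, -1)) = 0
  g_2((-3, -1)) = -2
Stationarity residual: grad f(x) + sum_i lambda_i a_i = (0, 0)
  -> stationarity OK
Primal feasibility (all g_i <= 0): OK
Dual feasibility (all lambda_i >= 0): OK
Complementary slackness (lambda_i * g_i(x) = 0 for all i): OK

Verdict: yes, KKT holds.

yes


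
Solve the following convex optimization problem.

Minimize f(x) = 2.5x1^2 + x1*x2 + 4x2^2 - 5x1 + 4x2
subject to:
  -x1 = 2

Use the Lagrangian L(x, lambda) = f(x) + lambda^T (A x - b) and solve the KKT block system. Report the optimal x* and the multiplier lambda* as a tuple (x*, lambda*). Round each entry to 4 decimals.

Form the Lagrangian:
  L(x, lambda) = (1/2) x^T Q x + c^T x + lambda^T (A x - b)
Stationarity (grad_x L = 0): Q x + c + A^T lambda = 0.
Primal feasibility: A x = b.

This gives the KKT block system:
  [ Q   A^T ] [ x     ]   [-c ]
  [ A    0  ] [ lambda ] = [ b ]

Solving the linear system:
  x*      = (-2, -0.25)
  lambda* = (-15.25)
  f(x*)   = 19.75

x* = (-2, -0.25), lambda* = (-15.25)


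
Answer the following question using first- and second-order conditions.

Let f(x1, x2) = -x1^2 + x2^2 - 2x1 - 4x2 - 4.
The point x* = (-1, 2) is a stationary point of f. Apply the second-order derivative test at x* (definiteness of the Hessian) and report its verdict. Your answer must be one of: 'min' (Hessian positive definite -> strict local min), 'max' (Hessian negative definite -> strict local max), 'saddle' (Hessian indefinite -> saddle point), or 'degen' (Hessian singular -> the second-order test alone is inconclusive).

Compute the Hessian H = grad^2 f:
  H = [[-2, 0], [0, 2]]
Verify stationarity: grad f(x*) = H x* + g = (0, 0).
Eigenvalues of H: -2, 2.
Eigenvalues have mixed signs, so H is indefinite -> x* is a saddle point.

saddle


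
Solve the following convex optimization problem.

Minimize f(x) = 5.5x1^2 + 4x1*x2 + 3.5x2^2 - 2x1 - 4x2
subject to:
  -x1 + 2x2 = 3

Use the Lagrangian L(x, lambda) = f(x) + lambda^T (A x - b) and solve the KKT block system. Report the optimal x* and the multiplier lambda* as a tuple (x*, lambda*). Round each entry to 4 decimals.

Form the Lagrangian:
  L(x, lambda) = (1/2) x^T Q x + c^T x + lambda^T (A x - b)
Stationarity (grad_x L = 0): Q x + c + A^T lambda = 0.
Primal feasibility: A x = b.

This gives the KKT block system:
  [ Q   A^T ] [ x     ]   [-c ]
  [ A    0  ] [ lambda ] = [ b ]

Solving the linear system:
  x*      = (-0.4328, 1.2836)
  lambda* = (-1.6269)
  f(x*)   = 0.306

x* = (-0.4328, 1.2836), lambda* = (-1.6269)


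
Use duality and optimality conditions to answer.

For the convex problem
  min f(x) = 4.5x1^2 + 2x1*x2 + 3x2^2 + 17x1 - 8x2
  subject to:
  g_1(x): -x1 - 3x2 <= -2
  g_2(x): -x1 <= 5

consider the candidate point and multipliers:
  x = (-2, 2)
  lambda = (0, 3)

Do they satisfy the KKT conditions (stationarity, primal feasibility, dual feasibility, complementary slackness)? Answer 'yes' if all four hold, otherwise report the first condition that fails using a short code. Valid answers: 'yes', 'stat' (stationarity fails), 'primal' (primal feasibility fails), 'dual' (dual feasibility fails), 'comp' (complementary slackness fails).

Gradient of f: grad f(x) = Q x + c = (3, 0)
Constraint values g_i(x) = a_i^T x - b_i:
  g_1((-2, 2)) = -2
  g_2((-2, 2)) = -3
Stationarity residual: grad f(x) + sum_i lambda_i a_i = (0, 0)
  -> stationarity OK
Primal feasibility (all g_i <= 0): OK
Dual feasibility (all lambda_i >= 0): OK
Complementary slackness (lambda_i * g_i(x) = 0 for all i): FAILS

Verdict: the first failing condition is complementary_slackness -> comp.

comp


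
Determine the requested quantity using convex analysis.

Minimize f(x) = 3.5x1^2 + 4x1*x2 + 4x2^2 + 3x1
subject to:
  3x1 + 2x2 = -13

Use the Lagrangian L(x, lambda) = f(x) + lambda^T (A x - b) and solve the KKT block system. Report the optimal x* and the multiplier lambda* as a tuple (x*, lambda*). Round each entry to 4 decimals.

Form the Lagrangian:
  L(x, lambda) = (1/2) x^T Q x + c^T x + lambda^T (A x - b)
Stationarity (grad_x L = 0): Q x + c + A^T lambda = 0.
Primal feasibility: A x = b.

This gives the KKT block system:
  [ Q   A^T ] [ x     ]   [-c ]
  [ A    0  ] [ lambda ] = [ b ]

Solving the linear system:
  x*      = (-4.2308, -0.1538)
  lambda* = (9.0769)
  f(x*)   = 52.6538

x* = (-4.2308, -0.1538), lambda* = (9.0769)


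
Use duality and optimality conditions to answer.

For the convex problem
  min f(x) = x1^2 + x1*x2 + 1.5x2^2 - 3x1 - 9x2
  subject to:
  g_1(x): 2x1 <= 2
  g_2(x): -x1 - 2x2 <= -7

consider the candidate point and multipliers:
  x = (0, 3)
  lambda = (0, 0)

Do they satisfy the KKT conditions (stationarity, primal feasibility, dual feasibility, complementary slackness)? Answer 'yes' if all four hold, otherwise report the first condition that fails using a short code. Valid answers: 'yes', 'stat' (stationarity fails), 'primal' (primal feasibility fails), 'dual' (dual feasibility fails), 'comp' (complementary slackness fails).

Gradient of f: grad f(x) = Q x + c = (0, 0)
Constraint values g_i(x) = a_i^T x - b_i:
  g_1((0, 3)) = -2
  g_2((0, 3)) = 1
Stationarity residual: grad f(x) + sum_i lambda_i a_i = (0, 0)
  -> stationarity OK
Primal feasibility (all g_i <= 0): FAILS
Dual feasibility (all lambda_i >= 0): OK
Complementary slackness (lambda_i * g_i(x) = 0 for all i): OK

Verdict: the first failing condition is primal_feasibility -> primal.

primal


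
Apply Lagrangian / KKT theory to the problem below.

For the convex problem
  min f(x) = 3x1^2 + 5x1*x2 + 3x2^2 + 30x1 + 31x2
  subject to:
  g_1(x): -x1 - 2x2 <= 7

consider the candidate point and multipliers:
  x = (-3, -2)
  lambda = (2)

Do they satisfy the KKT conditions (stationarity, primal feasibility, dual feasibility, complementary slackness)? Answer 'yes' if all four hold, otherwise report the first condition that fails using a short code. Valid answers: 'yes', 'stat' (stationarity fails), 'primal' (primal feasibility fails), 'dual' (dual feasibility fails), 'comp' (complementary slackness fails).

Gradient of f: grad f(x) = Q x + c = (2, 4)
Constraint values g_i(x) = a_i^T x - b_i:
  g_1((-3, -2)) = 0
Stationarity residual: grad f(x) + sum_i lambda_i a_i = (0, 0)
  -> stationarity OK
Primal feasibility (all g_i <= 0): OK
Dual feasibility (all lambda_i >= 0): OK
Complementary slackness (lambda_i * g_i(x) = 0 for all i): OK

Verdict: yes, KKT holds.

yes


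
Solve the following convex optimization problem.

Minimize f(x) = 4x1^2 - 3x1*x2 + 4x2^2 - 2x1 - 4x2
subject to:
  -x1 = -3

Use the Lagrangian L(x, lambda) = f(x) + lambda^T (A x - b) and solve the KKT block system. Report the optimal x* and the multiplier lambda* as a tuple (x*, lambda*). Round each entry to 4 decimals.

Form the Lagrangian:
  L(x, lambda) = (1/2) x^T Q x + c^T x + lambda^T (A x - b)
Stationarity (grad_x L = 0): Q x + c + A^T lambda = 0.
Primal feasibility: A x = b.

This gives the KKT block system:
  [ Q   A^T ] [ x     ]   [-c ]
  [ A    0  ] [ lambda ] = [ b ]

Solving the linear system:
  x*      = (3, 1.625)
  lambda* = (17.125)
  f(x*)   = 19.4375

x* = (3, 1.625), lambda* = (17.125)


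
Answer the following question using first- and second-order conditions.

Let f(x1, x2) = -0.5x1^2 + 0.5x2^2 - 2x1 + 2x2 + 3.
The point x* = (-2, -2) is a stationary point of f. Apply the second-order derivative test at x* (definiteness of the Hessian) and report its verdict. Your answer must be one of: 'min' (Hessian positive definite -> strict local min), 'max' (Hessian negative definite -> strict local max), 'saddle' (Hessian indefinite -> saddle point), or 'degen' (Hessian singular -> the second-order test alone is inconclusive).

Compute the Hessian H = grad^2 f:
  H = [[-1, 0], [0, 1]]
Verify stationarity: grad f(x*) = H x* + g = (0, 0).
Eigenvalues of H: -1, 1.
Eigenvalues have mixed signs, so H is indefinite -> x* is a saddle point.

saddle


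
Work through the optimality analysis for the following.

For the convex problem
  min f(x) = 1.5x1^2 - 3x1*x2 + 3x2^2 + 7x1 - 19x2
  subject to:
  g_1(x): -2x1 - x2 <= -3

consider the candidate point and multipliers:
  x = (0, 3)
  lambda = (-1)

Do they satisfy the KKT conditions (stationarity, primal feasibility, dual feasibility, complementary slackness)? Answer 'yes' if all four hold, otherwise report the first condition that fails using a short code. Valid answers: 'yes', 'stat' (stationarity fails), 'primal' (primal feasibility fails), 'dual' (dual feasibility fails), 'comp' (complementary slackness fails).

Gradient of f: grad f(x) = Q x + c = (-2, -1)
Constraint values g_i(x) = a_i^T x - b_i:
  g_1((0, 3)) = 0
Stationarity residual: grad f(x) + sum_i lambda_i a_i = (0, 0)
  -> stationarity OK
Primal feasibility (all g_i <= 0): OK
Dual feasibility (all lambda_i >= 0): FAILS
Complementary slackness (lambda_i * g_i(x) = 0 for all i): OK

Verdict: the first failing condition is dual_feasibility -> dual.

dual


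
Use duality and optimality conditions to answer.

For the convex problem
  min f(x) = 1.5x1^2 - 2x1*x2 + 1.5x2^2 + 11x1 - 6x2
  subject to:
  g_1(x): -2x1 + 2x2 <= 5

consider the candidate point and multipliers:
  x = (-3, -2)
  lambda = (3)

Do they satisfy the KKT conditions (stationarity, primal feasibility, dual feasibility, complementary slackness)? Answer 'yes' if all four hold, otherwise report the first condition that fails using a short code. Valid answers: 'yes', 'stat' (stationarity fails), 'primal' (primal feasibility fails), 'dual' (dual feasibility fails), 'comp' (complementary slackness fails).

Gradient of f: grad f(x) = Q x + c = (6, -6)
Constraint values g_i(x) = a_i^T x - b_i:
  g_1((-3, -2)) = -3
Stationarity residual: grad f(x) + sum_i lambda_i a_i = (0, 0)
  -> stationarity OK
Primal feasibility (all g_i <= 0): OK
Dual feasibility (all lambda_i >= 0): OK
Complementary slackness (lambda_i * g_i(x) = 0 for all i): FAILS

Verdict: the first failing condition is complementary_slackness -> comp.

comp


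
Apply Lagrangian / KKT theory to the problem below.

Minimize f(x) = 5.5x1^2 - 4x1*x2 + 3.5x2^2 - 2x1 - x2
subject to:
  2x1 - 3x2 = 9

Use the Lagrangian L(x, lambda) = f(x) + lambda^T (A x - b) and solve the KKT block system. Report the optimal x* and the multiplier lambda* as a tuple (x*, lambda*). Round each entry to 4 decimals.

Form the Lagrangian:
  L(x, lambda) = (1/2) x^T Q x + c^T x + lambda^T (A x - b)
Stationarity (grad_x L = 0): Q x + c + A^T lambda = 0.
Primal feasibility: A x = b.

This gives the KKT block system:
  [ Q   A^T ] [ x     ]   [-c ]
  [ A    0  ] [ lambda ] = [ b ]

Solving the linear system:
  x*      = (0.5316, -2.6456)
  lambda* = (-7.2152)
  f(x*)   = 33.2595

x* = (0.5316, -2.6456), lambda* = (-7.2152)


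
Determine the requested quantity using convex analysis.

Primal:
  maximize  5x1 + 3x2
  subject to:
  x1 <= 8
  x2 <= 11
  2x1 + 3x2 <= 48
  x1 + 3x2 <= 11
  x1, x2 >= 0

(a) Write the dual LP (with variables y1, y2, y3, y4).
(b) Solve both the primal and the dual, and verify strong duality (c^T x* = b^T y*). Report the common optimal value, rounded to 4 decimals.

The standard primal-dual pair for 'max c^T x s.t. A x <= b, x >= 0' is:
  Dual:  min b^T y  s.t.  A^T y >= c,  y >= 0.

So the dual LP is:
  minimize  8y1 + 11y2 + 48y3 + 11y4
  subject to:
    y1 + 2y3 + y4 >= 5
    y2 + 3y3 + 3y4 >= 3
    y1, y2, y3, y4 >= 0

Solving the primal: x* = (8, 1).
  primal value c^T x* = 43.
Solving the dual: y* = (4, 0, 0, 1).
  dual value b^T y* = 43.
Strong duality: c^T x* = b^T y*. Confirmed.

43


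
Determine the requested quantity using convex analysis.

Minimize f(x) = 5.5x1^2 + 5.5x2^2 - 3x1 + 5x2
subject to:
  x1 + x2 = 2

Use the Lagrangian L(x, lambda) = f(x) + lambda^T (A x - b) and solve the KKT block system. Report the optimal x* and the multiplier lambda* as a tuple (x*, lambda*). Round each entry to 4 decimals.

Form the Lagrangian:
  L(x, lambda) = (1/2) x^T Q x + c^T x + lambda^T (A x - b)
Stationarity (grad_x L = 0): Q x + c + A^T lambda = 0.
Primal feasibility: A x = b.

This gives the KKT block system:
  [ Q   A^T ] [ x     ]   [-c ]
  [ A    0  ] [ lambda ] = [ b ]

Solving the linear system:
  x*      = (1.3636, 0.6364)
  lambda* = (-12)
  f(x*)   = 11.5455

x* = (1.3636, 0.6364), lambda* = (-12)


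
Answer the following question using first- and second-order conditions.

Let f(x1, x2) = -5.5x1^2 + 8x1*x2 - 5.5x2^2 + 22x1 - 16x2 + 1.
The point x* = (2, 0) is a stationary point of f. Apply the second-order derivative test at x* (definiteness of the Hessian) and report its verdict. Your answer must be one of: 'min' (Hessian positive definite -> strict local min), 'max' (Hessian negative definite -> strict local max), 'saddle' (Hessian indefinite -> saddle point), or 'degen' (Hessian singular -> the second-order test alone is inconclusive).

Compute the Hessian H = grad^2 f:
  H = [[-11, 8], [8, -11]]
Verify stationarity: grad f(x*) = H x* + g = (0, 0).
Eigenvalues of H: -19, -3.
Both eigenvalues < 0, so H is negative definite -> x* is a strict local max.

max


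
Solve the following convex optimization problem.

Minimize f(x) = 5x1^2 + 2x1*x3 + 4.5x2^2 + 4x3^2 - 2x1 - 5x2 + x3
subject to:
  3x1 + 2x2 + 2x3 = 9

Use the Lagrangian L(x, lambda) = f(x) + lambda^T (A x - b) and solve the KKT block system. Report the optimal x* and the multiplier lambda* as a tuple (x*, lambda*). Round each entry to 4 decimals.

Form the Lagrangian:
  L(x, lambda) = (1/2) x^T Q x + c^T x + lambda^T (A x - b)
Stationarity (grad_x L = 0): Q x + c + A^T lambda = 0.
Primal feasibility: A x = b.

This gives the KKT block system:
  [ Q   A^T ] [ x     ]   [-c ]
  [ A    0  ] [ lambda ] = [ b ]

Solving the linear system:
  x*      = (1.4763, 1.6022, 0.6834)
  lambda* = (-4.7099)
  f(x*)   = 16.0543

x* = (1.4763, 1.6022, 0.6834), lambda* = (-4.7099)


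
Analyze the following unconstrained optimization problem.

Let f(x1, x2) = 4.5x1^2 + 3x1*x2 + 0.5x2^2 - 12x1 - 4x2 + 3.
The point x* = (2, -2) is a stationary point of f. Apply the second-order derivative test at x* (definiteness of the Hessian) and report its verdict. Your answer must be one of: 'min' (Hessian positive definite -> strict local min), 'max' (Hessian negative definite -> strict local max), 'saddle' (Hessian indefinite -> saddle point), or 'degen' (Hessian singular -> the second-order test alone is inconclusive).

Compute the Hessian H = grad^2 f:
  H = [[9, 3], [3, 1]]
Verify stationarity: grad f(x*) = H x* + g = (0, 0).
Eigenvalues of H: 0, 10.
H has a zero eigenvalue (singular; positive semidefinite but not definite), so H is neither positive definite, negative definite, nor indefinite. The second-order test alone is inconclusive -> degen.
(Indeed, f is constant along the null direction of H through x*, so x* is not a strict local extremum.)

degen


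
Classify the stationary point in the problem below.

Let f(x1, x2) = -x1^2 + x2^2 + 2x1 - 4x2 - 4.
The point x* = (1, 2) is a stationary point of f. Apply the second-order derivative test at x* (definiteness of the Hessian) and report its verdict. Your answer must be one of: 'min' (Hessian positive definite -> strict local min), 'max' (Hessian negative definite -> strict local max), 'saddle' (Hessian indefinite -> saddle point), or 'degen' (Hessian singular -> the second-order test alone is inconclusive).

Compute the Hessian H = grad^2 f:
  H = [[-2, 0], [0, 2]]
Verify stationarity: grad f(x*) = H x* + g = (0, 0).
Eigenvalues of H: -2, 2.
Eigenvalues have mixed signs, so H is indefinite -> x* is a saddle point.

saddle


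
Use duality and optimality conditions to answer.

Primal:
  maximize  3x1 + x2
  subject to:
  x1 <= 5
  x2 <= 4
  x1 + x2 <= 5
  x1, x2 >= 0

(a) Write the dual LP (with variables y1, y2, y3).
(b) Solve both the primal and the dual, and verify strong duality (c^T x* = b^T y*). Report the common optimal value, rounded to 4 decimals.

The standard primal-dual pair for 'max c^T x s.t. A x <= b, x >= 0' is:
  Dual:  min b^T y  s.t.  A^T y >= c,  y >= 0.

So the dual LP is:
  minimize  5y1 + 4y2 + 5y3
  subject to:
    y1 + y3 >= 3
    y2 + y3 >= 1
    y1, y2, y3 >= 0

Solving the primal: x* = (5, 0).
  primal value c^T x* = 15.
Solving the dual: y* = (2, 0, 1).
  dual value b^T y* = 15.
Strong duality: c^T x* = b^T y*. Confirmed.

15


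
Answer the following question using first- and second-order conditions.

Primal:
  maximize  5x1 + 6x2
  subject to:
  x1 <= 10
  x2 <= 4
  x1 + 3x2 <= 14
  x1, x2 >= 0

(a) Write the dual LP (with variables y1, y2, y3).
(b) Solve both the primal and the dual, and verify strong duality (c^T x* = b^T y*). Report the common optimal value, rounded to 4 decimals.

The standard primal-dual pair for 'max c^T x s.t. A x <= b, x >= 0' is:
  Dual:  min b^T y  s.t.  A^T y >= c,  y >= 0.

So the dual LP is:
  minimize  10y1 + 4y2 + 14y3
  subject to:
    y1 + y3 >= 5
    y2 + 3y3 >= 6
    y1, y2, y3 >= 0

Solving the primal: x* = (10, 1.3333).
  primal value c^T x* = 58.
Solving the dual: y* = (3, 0, 2).
  dual value b^T y* = 58.
Strong duality: c^T x* = b^T y*. Confirmed.

58


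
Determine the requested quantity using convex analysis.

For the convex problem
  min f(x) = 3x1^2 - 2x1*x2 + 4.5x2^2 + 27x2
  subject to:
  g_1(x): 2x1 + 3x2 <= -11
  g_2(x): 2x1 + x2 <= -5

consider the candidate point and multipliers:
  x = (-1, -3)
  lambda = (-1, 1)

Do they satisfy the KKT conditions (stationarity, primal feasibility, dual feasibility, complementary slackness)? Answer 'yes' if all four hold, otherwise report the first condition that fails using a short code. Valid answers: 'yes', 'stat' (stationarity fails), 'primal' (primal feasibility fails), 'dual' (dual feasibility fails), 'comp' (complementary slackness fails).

Gradient of f: grad f(x) = Q x + c = (0, 2)
Constraint values g_i(x) = a_i^T x - b_i:
  g_1((-1, -3)) = 0
  g_2((-1, -3)) = 0
Stationarity residual: grad f(x) + sum_i lambda_i a_i = (0, 0)
  -> stationarity OK
Primal feasibility (all g_i <= 0): OK
Dual feasibility (all lambda_i >= 0): FAILS
Complementary slackness (lambda_i * g_i(x) = 0 for all i): OK

Verdict: the first failing condition is dual_feasibility -> dual.

dual


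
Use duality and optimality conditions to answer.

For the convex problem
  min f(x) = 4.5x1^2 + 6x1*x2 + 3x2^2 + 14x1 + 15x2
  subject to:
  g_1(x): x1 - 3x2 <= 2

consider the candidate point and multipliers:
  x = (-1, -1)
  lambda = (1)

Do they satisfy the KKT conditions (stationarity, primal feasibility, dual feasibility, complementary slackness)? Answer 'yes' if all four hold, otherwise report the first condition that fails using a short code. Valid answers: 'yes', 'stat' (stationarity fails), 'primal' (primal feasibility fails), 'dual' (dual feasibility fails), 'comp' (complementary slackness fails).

Gradient of f: grad f(x) = Q x + c = (-1, 3)
Constraint values g_i(x) = a_i^T x - b_i:
  g_1((-1, -1)) = 0
Stationarity residual: grad f(x) + sum_i lambda_i a_i = (0, 0)
  -> stationarity OK
Primal feasibility (all g_i <= 0): OK
Dual feasibility (all lambda_i >= 0): OK
Complementary slackness (lambda_i * g_i(x) = 0 for all i): OK

Verdict: yes, KKT holds.

yes


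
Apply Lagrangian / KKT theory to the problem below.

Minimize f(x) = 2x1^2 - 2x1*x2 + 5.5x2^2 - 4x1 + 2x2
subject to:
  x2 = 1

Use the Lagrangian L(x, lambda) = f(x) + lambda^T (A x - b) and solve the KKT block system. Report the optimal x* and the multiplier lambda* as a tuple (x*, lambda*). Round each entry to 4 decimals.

Form the Lagrangian:
  L(x, lambda) = (1/2) x^T Q x + c^T x + lambda^T (A x - b)
Stationarity (grad_x L = 0): Q x + c + A^T lambda = 0.
Primal feasibility: A x = b.

This gives the KKT block system:
  [ Q   A^T ] [ x     ]   [-c ]
  [ A    0  ] [ lambda ] = [ b ]

Solving the linear system:
  x*      = (1.5, 1)
  lambda* = (-10)
  f(x*)   = 3

x* = (1.5, 1), lambda* = (-10)


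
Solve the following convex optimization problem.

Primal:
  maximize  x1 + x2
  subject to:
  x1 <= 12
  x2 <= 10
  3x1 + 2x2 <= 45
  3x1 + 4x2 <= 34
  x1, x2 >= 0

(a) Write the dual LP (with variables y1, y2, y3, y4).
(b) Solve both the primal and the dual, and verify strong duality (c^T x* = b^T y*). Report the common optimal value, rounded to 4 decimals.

The standard primal-dual pair for 'max c^T x s.t. A x <= b, x >= 0' is:
  Dual:  min b^T y  s.t.  A^T y >= c,  y >= 0.

So the dual LP is:
  minimize  12y1 + 10y2 + 45y3 + 34y4
  subject to:
    y1 + 3y3 + 3y4 >= 1
    y2 + 2y3 + 4y4 >= 1
    y1, y2, y3, y4 >= 0

Solving the primal: x* = (11.3333, 0).
  primal value c^T x* = 11.3333.
Solving the dual: y* = (0, 0, 0, 0.3333).
  dual value b^T y* = 11.3333.
Strong duality: c^T x* = b^T y*. Confirmed.

11.3333


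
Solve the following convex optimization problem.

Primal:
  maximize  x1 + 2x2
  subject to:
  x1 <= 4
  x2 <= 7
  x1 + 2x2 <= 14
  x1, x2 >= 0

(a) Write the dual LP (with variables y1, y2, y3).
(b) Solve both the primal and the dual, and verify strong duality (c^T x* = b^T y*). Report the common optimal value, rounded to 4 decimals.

The standard primal-dual pair for 'max c^T x s.t. A x <= b, x >= 0' is:
  Dual:  min b^T y  s.t.  A^T y >= c,  y >= 0.

So the dual LP is:
  minimize  4y1 + 7y2 + 14y3
  subject to:
    y1 + y3 >= 1
    y2 + 2y3 >= 2
    y1, y2, y3 >= 0

Solving the primal: x* = (0, 7).
  primal value c^T x* = 14.
Solving the dual: y* = (0, 0, 1).
  dual value b^T y* = 14.
Strong duality: c^T x* = b^T y*. Confirmed.

14


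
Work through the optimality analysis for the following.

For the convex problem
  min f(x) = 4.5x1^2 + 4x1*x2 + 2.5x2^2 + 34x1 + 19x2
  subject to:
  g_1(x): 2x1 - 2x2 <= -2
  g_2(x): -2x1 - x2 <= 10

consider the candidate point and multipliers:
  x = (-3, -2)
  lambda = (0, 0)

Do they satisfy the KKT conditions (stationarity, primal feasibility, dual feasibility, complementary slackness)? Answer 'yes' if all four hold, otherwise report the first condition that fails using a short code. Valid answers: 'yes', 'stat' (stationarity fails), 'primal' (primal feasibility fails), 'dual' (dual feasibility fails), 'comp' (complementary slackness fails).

Gradient of f: grad f(x) = Q x + c = (-1, -3)
Constraint values g_i(x) = a_i^T x - b_i:
  g_1((-3, -2)) = 0
  g_2((-3, -2)) = -2
Stationarity residual: grad f(x) + sum_i lambda_i a_i = (-1, -3)
  -> stationarity FAILS
Primal feasibility (all g_i <= 0): OK
Dual feasibility (all lambda_i >= 0): OK
Complementary slackness (lambda_i * g_i(x) = 0 for all i): OK

Verdict: the first failing condition is stationarity -> stat.

stat
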